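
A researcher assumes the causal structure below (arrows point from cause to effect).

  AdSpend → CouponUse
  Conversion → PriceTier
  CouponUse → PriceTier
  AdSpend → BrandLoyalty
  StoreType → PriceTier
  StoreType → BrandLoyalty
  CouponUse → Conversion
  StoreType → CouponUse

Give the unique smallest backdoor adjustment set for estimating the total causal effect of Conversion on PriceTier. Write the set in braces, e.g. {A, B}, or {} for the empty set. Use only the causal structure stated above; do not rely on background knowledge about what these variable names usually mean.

{CouponUse}

Variables eligible for adjustment (non-descendants of Conversion, excluding Conversion and PriceTier): {AdSpend, BrandLoyalty, CouponUse, StoreType}.
Backdoor paths from Conversion to PriceTier:
  P1: Conversion <- CouponUse <- StoreType -> PriceTier
  P2: Conversion <- CouponUse <- AdSpend -> BrandLoyalty <- StoreType -> PriceTier
  P3: Conversion <- CouponUse -> PriceTier
The empty set is not sufficient: P1 (Conversion <- CouponUse <- StoreType -> PriceTier) has no collider blocking it and no conditioned non-collider, so it is open.
Try {CouponUse}:
  P1: blocked at chain node CouponUse ∈ conditioning set.
  P2: blocked at chain node CouponUse ∈ conditioning set.
  P3: blocked at fork node CouponUse ∈ conditioning set.
{CouponUse} contains no descendant of Conversion and blocks every backdoor path.
No other singleton works — e.g. {StoreType} leaves P3 open — so {CouponUse} is the unique smallest valid adjustment set.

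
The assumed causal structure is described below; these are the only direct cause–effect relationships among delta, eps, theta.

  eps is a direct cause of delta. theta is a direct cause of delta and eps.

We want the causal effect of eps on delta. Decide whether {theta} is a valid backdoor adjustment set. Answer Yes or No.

Backdoor paths from eps to delta (paths whose first edge points into eps):
  P1: eps <- theta -> delta
Condition 1 (no descendant of eps in the set): holds — descendants of eps are {delta}; none are in {theta}.
Condition 2 (every backdoor path blocked by {theta}):
  P1: blocked at fork node theta ∈ conditioning set.
{theta} satisfies the backdoor criterion.

Yes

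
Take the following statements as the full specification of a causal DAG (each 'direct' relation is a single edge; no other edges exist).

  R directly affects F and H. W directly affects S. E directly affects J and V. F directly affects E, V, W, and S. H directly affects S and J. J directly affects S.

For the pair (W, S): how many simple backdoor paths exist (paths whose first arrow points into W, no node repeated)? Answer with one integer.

7

A backdoor path from W to S is any simple undirected path whose first edge points into W (i.e. leaves W via a parent).
Parents of W: {F}.
Enumerating:
  P1: W <- F <- R -> H -> J -> S
  P2: W <- F <- R -> H -> S
  P3: W <- F -> E -> J <- H -> S
  P4: W <- F -> E -> J -> S
  P5: W <- F -> S
  P6: W <- F -> V <- E -> J <- H -> S
  P7: W <- F -> V <- E -> J -> S
That exhausts the simple backdoor paths. Count: 7.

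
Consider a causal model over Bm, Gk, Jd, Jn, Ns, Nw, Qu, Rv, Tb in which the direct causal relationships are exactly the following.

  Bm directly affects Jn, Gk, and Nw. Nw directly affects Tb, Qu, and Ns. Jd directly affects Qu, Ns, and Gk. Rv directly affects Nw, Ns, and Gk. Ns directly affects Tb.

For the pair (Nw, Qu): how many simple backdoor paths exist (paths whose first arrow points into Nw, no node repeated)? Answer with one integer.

A backdoor path from Nw to Qu is any simple undirected path whose first edge points into Nw (i.e. leaves Nw via a parent).
Parents of Nw: {Bm, Rv}.
Enumerating:
  P1: Nw <- Bm -> Gk <- Jd -> Qu
  P2: Nw <- Bm -> Gk <- Rv -> Ns <- Jd -> Qu
  P3: Nw <- Rv -> Ns <- Jd -> Qu
  P4: Nw <- Rv -> Gk <- Jd -> Qu
That exhausts the simple backdoor paths. Count: 4.

4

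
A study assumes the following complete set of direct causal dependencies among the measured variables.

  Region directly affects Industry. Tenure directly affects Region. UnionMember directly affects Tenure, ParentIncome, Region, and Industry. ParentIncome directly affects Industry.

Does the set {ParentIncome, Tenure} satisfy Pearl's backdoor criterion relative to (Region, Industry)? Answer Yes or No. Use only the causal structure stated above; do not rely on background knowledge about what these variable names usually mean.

Backdoor paths from Region to Industry (paths whose first edge points into Region):
  P1: Region <- UnionMember -> ParentIncome -> Industry
  P2: Region <- UnionMember -> Industry
  P3: Region <- Tenure <- UnionMember -> ParentIncome -> Industry
  P4: Region <- Tenure <- UnionMember -> Industry
Condition 1 (no descendant of Region in the set): holds — descendants of Region are {Industry}; none are in {ParentIncome, Tenure}.
Condition 2 (every backdoor path blocked by {ParentIncome, Tenure}):
  P1: blocked at chain node ParentIncome ∈ conditioning set.
  P2: open — no interior node is in the conditioning set.
  P3: blocked at chain node Tenure ∈ conditioning set.
  P4: blocked at chain node Tenure ∈ conditioning set.
{ParentIncome, Tenure} does not satisfy the backdoor criterion.

No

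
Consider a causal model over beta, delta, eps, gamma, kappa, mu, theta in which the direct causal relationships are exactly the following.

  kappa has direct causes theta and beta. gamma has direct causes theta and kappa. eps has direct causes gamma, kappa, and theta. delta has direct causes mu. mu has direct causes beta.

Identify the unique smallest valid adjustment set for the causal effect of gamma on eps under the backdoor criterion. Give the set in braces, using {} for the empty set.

Variables eligible for adjustment (non-descendants of gamma, excluding gamma and eps): {beta, delta, kappa, mu, theta}.
Backdoor paths from gamma to eps:
  P1: gamma <- theta -> kappa -> eps
  P2: gamma <- theta -> eps
  P3: gamma <- kappa <- theta -> eps
  P4: gamma <- kappa -> eps
The empty set is not sufficient: P1 (gamma <- theta -> kappa -> eps) has no collider blocking it and no conditioned non-collider, so it is open.
Try {kappa, theta}:
  P1: blocked at fork node theta ∈ conditioning set.
  P2: blocked at fork node theta ∈ conditioning set.
  P3: blocked at chain node kappa ∈ conditioning set.
  P4: blocked at fork node kappa ∈ conditioning set.
{kappa, theta} contains no descendant of gamma and blocks every backdoor path.
Every element of {kappa, theta} is needed (dropping kappa leaves P4 open; dropping theta leaves P2 open), so no proper subset is valid.
Among all size-2 subsets of the eligible variables, only {kappa, theta} blocks every backdoor path, so it is the unique smallest valid adjustment set.

{kappa, theta}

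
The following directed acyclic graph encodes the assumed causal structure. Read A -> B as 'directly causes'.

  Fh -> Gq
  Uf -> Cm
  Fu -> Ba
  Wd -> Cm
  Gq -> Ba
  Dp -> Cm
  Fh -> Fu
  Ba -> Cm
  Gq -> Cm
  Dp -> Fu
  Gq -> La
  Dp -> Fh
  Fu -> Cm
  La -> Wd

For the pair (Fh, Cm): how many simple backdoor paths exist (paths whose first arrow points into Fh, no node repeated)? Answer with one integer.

A backdoor path from Fh to Cm is any simple undirected path whose first edge points into Fh (i.e. leaves Fh via a parent).
Parents of Fh: {Dp}.
Enumerating:
  P1: Fh <- Dp -> Fu -> Ba <- Gq -> La -> Wd -> Cm
  P2: Fh <- Dp -> Fu -> Ba <- Gq -> Cm
  P3: Fh <- Dp -> Fu -> Ba -> Cm
  P4: Fh <- Dp -> Fu -> Cm
  P5: Fh <- Dp -> Cm
That exhausts the simple backdoor paths. Count: 5.

5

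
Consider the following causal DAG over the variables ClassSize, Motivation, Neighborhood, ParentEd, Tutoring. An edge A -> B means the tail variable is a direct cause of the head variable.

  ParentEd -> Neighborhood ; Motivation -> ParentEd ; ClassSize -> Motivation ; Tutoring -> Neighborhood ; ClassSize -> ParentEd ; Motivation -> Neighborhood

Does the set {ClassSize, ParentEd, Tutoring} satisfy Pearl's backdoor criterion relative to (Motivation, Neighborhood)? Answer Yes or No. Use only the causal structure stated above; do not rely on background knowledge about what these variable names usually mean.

Backdoor paths from Motivation to Neighborhood (paths whose first edge points into Motivation):
  P1: Motivation <- ClassSize -> ParentEd -> Neighborhood
Condition 1 (no descendant of Motivation in the set): FAILS — ParentEd is a descendant of Motivation.
Condition 2 (every backdoor path blocked by {ClassSize, ParentEd, Tutoring}):
  P1: blocked at fork node ClassSize ∈ conditioning set.
{ClassSize, ParentEd, Tutoring} does not satisfy the backdoor criterion.

No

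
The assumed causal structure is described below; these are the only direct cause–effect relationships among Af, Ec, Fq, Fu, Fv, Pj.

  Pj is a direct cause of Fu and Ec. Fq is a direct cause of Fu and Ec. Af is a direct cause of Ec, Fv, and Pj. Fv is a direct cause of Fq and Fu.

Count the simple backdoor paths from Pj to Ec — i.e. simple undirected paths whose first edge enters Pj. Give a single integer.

A backdoor path from Pj to Ec is any simple undirected path whose first edge points into Pj (i.e. leaves Pj via a parent).
Parents of Pj: {Af}.
Enumerating:
  P1: Pj <- Af -> Fv -> Fq -> Ec
  P2: Pj <- Af -> Fv -> Fu <- Fq -> Ec
  P3: Pj <- Af -> Ec
That exhausts the simple backdoor paths. Count: 3.

3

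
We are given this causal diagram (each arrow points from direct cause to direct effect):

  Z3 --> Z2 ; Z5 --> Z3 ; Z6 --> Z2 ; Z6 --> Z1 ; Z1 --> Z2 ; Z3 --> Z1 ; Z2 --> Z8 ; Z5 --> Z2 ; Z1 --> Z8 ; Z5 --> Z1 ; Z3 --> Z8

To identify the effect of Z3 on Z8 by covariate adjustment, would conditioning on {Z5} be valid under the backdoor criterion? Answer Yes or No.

Backdoor paths from Z3 to Z8 (paths whose first edge points into Z3):
  P1: Z3 <- Z5 -> Z1 <- Z6 -> Z2 -> Z8
  P2: Z3 <- Z5 -> Z1 -> Z2 -> Z8
  P3: Z3 <- Z5 -> Z1 -> Z8
  P4: Z3 <- Z5 -> Z2 <- Z6 -> Z1 -> Z8
  P5: Z3 <- Z5 -> Z2 <- Z1 -> Z8
  P6: Z3 <- Z5 -> Z2 -> Z8
Condition 1 (no descendant of Z3 in the set): holds — descendants of Z3 are {Z1, Z2, Z8}; none are in {Z5}.
Condition 2 (every backdoor path blocked by {Z5}):
  P1: blocked at fork node Z5 ∈ conditioning set.
  P2: blocked at fork node Z5 ∈ conditioning set.
  P3: blocked at fork node Z5 ∈ conditioning set.
  P4: blocked at fork node Z5 ∈ conditioning set.
  P5: blocked at fork node Z5 ∈ conditioning set.
  P6: blocked at fork node Z5 ∈ conditioning set.
{Z5} satisfies the backdoor criterion.

Yes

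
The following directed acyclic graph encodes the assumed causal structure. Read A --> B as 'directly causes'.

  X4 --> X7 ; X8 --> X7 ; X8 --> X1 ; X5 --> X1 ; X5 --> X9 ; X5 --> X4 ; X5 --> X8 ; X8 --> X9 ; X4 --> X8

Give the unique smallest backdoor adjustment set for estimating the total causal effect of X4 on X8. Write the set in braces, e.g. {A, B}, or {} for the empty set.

Variables eligible for adjustment (non-descendants of X4, excluding X4 and X8): {X5}.
Backdoor paths from X4 to X8:
  P1: X4 <- X5 -> X8
  P2: X4 <- X5 -> X1 <- X8
  P3: X4 <- X5 -> X9 <- X8
The empty set is not sufficient: P1 (X4 <- X5 -> X8) has no collider blocking it and no conditioned non-collider, so it is open.
Try {X5}:
  P1: blocked at fork node X5 ∈ conditioning set.
  P2: blocked at fork node X5 ∈ conditioning set.
  P3: blocked at fork node X5 ∈ conditioning set.
{X5} contains no descendant of X4 and blocks every backdoor path.
{X5} is the unique smallest valid adjustment set.

{X5}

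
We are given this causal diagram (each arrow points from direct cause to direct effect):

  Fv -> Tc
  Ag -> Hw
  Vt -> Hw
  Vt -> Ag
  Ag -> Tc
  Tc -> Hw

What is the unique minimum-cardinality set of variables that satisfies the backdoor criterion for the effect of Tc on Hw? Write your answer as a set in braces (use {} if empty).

Variables eligible for adjustment (non-descendants of Tc, excluding Tc and Hw): {Ag, Fv, Vt}.
Backdoor paths from Tc to Hw:
  P1: Tc <- Ag <- Vt -> Hw
  P2: Tc <- Ag -> Hw
The empty set is not sufficient: P1 (Tc <- Ag <- Vt -> Hw) has no collider blocking it and no conditioned non-collider, so it is open.
Try {Ag}:
  P1: blocked at chain node Ag ∈ conditioning set.
  P2: blocked at fork node Ag ∈ conditioning set.
{Ag} contains no descendant of Tc and blocks every backdoor path.
No other singleton works — e.g. {Fv} leaves P1 open — so {Ag} is the unique smallest valid adjustment set.

{Ag}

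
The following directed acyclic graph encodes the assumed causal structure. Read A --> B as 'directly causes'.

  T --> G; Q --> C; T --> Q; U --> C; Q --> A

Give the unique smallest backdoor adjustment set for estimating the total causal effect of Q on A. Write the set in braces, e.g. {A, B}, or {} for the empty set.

Variables eligible for adjustment (non-descendants of Q, excluding Q and A): {G, T, U}.
Backdoor paths from Q to A:
  (none)
With no backdoor paths the empty set already satisfies the criterion, and it is trivially minimal.

{}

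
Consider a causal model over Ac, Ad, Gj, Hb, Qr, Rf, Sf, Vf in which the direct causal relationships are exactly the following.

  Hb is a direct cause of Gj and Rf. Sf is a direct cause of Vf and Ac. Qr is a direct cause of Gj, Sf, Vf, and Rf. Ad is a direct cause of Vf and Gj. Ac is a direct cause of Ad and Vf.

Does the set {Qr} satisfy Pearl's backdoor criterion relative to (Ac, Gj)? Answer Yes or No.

Backdoor paths from Ac to Gj (paths whose first edge points into Ac):
  P1: Ac <- Sf <- Qr -> Gj
  P2: Ac <- Sf <- Qr -> Rf <- Hb -> Gj
  P3: Ac <- Sf <- Qr -> Vf <- Ad -> Gj
  P4: Ac <- Sf -> Vf <- Qr -> Gj
  P5: Ac <- Sf -> Vf <- Qr -> Rf <- Hb -> Gj
  P6: Ac <- Sf -> Vf <- Ad -> Gj
Condition 1 (no descendant of Ac in the set): holds — descendants of Ac are {Ad, Gj, Vf}; none are in {Qr}.
Condition 2 (every backdoor path blocked by {Qr}):
  P1: blocked at fork node Qr ∈ conditioning set.
  P2: blocked at fork node Qr ∈ conditioning set.
  P3: blocked at fork node Qr ∈ conditioning set.
  P4: blocked at collider Vf (neither it nor any descendant is in the conditioning set).
  P5: blocked at collider Vf (neither it nor any descendant is in the conditioning set).
  P6: blocked at collider Vf (neither it nor any descendant is in the conditioning set).
{Qr} satisfies the backdoor criterion.

Yes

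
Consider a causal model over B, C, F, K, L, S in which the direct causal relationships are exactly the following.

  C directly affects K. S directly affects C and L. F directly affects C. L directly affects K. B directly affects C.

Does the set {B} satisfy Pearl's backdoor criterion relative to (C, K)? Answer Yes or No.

Backdoor paths from C to K (paths whose first edge points into C):
  P1: C <- S -> L -> K
Condition 1 (no descendant of C in the set): holds — descendants of C are {K}; none are in {B}.
Condition 2 (every backdoor path blocked by {B}):
  P1: open — no interior node is in the conditioning set.
{B} does not satisfy the backdoor criterion.

No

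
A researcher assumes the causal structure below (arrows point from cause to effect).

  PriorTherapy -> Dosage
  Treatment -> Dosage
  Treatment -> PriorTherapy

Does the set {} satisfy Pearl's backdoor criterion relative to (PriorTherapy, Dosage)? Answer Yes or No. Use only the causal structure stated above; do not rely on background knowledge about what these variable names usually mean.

Backdoor paths from PriorTherapy to Dosage (paths whose first edge points into PriorTherapy):
  P1: PriorTherapy <- Treatment -> Dosage
Condition 1 (no descendant of PriorTherapy in the set): holds — descendants of PriorTherapy are {Dosage}; none are in {}.
Condition 2 (every backdoor path blocked by {}):
  P1: open — no interior node is in the conditioning set.
{} does not satisfy the backdoor criterion.

No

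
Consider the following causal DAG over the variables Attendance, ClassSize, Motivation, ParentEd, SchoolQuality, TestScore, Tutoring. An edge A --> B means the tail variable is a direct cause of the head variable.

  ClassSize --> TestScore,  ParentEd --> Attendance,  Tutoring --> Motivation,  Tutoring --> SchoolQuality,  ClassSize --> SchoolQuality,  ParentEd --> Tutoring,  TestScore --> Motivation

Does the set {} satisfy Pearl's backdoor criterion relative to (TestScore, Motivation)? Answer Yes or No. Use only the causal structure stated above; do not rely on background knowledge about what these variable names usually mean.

Yes

Backdoor paths from TestScore to Motivation (paths whose first edge points into TestScore):
  P1: TestScore <- ClassSize -> SchoolQuality <- Tutoring -> Motivation
Condition 1 (no descendant of TestScore in the set): holds — descendants of TestScore are {Motivation}; none are in {}.
Condition 2 (every backdoor path blocked by {}):
  P1: blocked at collider SchoolQuality (neither it nor any descendant is in the conditioning set).
{} satisfies the backdoor criterion.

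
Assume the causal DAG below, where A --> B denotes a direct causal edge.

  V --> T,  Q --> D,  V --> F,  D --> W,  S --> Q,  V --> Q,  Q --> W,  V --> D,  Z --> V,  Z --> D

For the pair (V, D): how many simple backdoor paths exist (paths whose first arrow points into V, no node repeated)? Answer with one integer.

A backdoor path from V to D is any simple undirected path whose first edge points into V (i.e. leaves V via a parent).
Parents of V: {Z}.
Enumerating:
  P1: V <- Z -> D
That exhausts the simple backdoor paths. Count: 1.

1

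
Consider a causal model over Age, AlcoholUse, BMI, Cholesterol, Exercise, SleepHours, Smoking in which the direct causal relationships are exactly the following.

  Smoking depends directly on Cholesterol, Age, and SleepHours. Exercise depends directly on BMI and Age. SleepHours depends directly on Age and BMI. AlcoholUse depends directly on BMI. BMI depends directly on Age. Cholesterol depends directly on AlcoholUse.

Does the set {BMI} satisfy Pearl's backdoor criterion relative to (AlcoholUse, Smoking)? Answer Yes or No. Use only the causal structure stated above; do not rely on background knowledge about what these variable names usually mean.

Yes

Backdoor paths from AlcoholUse to Smoking (paths whose first edge points into AlcoholUse):
  P1: AlcoholUse <- BMI <- Age -> SleepHours -> Smoking
  P2: AlcoholUse <- BMI <- Age -> Smoking
  P3: AlcoholUse <- BMI -> SleepHours <- Age -> Smoking
  P4: AlcoholUse <- BMI -> SleepHours -> Smoking
  P5: AlcoholUse <- BMI -> Exercise <- Age -> SleepHours -> Smoking
  P6: AlcoholUse <- BMI -> Exercise <- Age -> Smoking
Condition 1 (no descendant of AlcoholUse in the set): holds — descendants of AlcoholUse are {Cholesterol, Smoking}; none are in {BMI}.
Condition 2 (every backdoor path blocked by {BMI}):
  P1: blocked at chain node BMI ∈ conditioning set.
  P2: blocked at chain node BMI ∈ conditioning set.
  P3: blocked at fork node BMI ∈ conditioning set.
  P4: blocked at fork node BMI ∈ conditioning set.
  P5: blocked at fork node BMI ∈ conditioning set.
  P6: blocked at fork node BMI ∈ conditioning set.
{BMI} satisfies the backdoor criterion.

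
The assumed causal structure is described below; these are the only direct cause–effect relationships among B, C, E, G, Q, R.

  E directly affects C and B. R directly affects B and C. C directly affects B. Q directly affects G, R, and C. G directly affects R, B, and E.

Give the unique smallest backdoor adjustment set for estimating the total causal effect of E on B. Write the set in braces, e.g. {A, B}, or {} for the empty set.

Variables eligible for adjustment (non-descendants of E, excluding E and B): {G, Q, R}.
Backdoor paths from E to B:
  P1: E <- G <- Q -> R -> C -> B
  P2: E <- G <- Q -> R -> B
  P3: E <- G <- Q -> C <- R -> B
  P4: E <- G <- Q -> C -> B
  P5: E <- G -> R <- Q -> C -> B
  P6: E <- G -> R -> C -> B
  P7: E <- G -> R -> B
  P8: E <- G -> B
The empty set is not sufficient: P1 (E <- G <- Q -> R -> C -> B) has no collider blocking it and no conditioned non-collider, so it is open.
Try {G}:
  P1: blocked at chain node G ∈ conditioning set.
  P2: blocked at chain node G ∈ conditioning set.
  P3: blocked at chain node G ∈ conditioning set.
  P4: blocked at chain node G ∈ conditioning set.
  P5: blocked at fork node G ∈ conditioning set.
  P6: blocked at fork node G ∈ conditioning set.
  P7: blocked at fork node G ∈ conditioning set.
  P8: blocked at fork node G ∈ conditioning set.
{G} contains no descendant of E and blocks every backdoor path.
No other singleton works — e.g. {Q} leaves P6 open — so {G} is the unique smallest valid adjustment set.

{G}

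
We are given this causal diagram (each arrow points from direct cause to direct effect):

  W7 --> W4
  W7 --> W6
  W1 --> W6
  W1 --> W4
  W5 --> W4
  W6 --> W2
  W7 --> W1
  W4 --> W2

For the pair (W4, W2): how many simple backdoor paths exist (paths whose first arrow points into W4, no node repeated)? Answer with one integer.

4

A backdoor path from W4 to W2 is any simple undirected path whose first edge points into W4 (i.e. leaves W4 via a parent).
Parents of W4: {W1, W5, W7}.
Enumerating:
  P1: W4 <- W7 -> W1 -> W6 -> W2
  P2: W4 <- W7 -> W6 -> W2
  P3: W4 <- W1 <- W7 -> W6 -> W2
  P4: W4 <- W1 -> W6 -> W2
That exhausts the simple backdoor paths. Count: 4.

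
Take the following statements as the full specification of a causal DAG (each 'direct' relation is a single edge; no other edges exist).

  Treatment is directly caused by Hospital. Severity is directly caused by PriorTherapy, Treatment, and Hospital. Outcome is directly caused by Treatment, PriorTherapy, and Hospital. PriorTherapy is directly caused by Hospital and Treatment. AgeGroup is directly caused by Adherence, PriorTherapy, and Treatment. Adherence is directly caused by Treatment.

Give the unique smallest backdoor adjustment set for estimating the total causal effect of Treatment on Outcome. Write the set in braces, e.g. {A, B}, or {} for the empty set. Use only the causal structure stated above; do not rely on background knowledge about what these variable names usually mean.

{Hospital}

Variables eligible for adjustment (non-descendants of Treatment, excluding Treatment and Outcome): {Hospital}.
Backdoor paths from Treatment to Outcome:
  P1: Treatment <- Hospital -> PriorTherapy -> Outcome
  P2: Treatment <- Hospital -> Severity <- PriorTherapy -> Outcome
  P3: Treatment <- Hospital -> Outcome
The empty set is not sufficient: P1 (Treatment <- Hospital -> PriorTherapy -> Outcome) has no collider blocking it and no conditioned non-collider, so it is open.
Try {Hospital}:
  P1: blocked at fork node Hospital ∈ conditioning set.
  P2: blocked at fork node Hospital ∈ conditioning set.
  P3: blocked at fork node Hospital ∈ conditioning set.
{Hospital} contains no descendant of Treatment and blocks every backdoor path.
{Hospital} is the unique smallest valid adjustment set.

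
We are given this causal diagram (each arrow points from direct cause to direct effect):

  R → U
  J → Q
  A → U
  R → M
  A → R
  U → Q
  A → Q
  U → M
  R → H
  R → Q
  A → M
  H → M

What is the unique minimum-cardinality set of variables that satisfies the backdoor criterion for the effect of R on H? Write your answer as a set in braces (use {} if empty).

{}

Variables eligible for adjustment (non-descendants of R, excluding R and H): {A, J}.
Backdoor paths from R to H:
  P1: R <- A -> U -> M <- H
  P2: R <- A -> M <- H
  P3: R <- A -> Q <- U -> M <- H
Each backdoor path contains an unconditioned collider, so every path is already blocked with the empty conditioning set:
  P1: blocked at collider M (neither it nor any descendant is in the conditioning set).
  P2: blocked at collider M (neither it nor any descendant is in the conditioning set).
  P3: blocked at collider Q (neither it nor any descendant is in the conditioning set).
The empty set is therefore the unique smallest valid set.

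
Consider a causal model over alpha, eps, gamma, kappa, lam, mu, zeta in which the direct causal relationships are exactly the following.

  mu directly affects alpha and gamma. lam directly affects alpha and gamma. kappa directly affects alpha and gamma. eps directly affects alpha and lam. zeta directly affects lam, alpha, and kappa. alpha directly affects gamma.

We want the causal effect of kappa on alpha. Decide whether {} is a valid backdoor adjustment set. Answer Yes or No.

Backdoor paths from kappa to alpha (paths whose first edge points into kappa):
  P1: kappa <- zeta -> lam <- eps -> alpha
  P2: kappa <- zeta -> lam -> alpha
  P3: kappa <- zeta -> lam -> gamma <- mu -> alpha
  P4: kappa <- zeta -> lam -> gamma <- alpha
  P5: kappa <- zeta -> alpha
Condition 1 (no descendant of kappa in the set): holds — descendants of kappa are {alpha, gamma}; none are in {}.
Condition 2 (every backdoor path blocked by {}):
  P1: blocked at collider lam (neither it nor any descendant is in the conditioning set).
  P2: open — no interior node is in the conditioning set.
  P3: blocked at collider gamma (neither it nor any descendant is in the conditioning set).
  P4: blocked at collider gamma (neither it nor any descendant is in the conditioning set).
  P5: open — no interior node is in the conditioning set.
{} does not satisfy the backdoor criterion.

No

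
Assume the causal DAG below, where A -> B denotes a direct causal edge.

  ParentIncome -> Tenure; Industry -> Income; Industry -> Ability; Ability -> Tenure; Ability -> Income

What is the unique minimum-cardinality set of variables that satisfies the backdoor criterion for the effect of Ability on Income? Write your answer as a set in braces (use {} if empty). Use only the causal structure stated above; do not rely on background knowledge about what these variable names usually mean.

Variables eligible for adjustment (non-descendants of Ability, excluding Ability and Income): {Industry, ParentIncome}.
Backdoor paths from Ability to Income:
  P1: Ability <- Industry -> Income
The empty set is not sufficient: P1 (Ability <- Industry -> Income) has no collider blocking it and no conditioned non-collider, so it is open.
Try {Industry}:
  P1: blocked at fork node Industry ∈ conditioning set.
{Industry} contains no descendant of Ability and blocks every backdoor path.
No other singleton works — e.g. {ParentIncome} leaves P1 open — so {Industry} is the unique smallest valid adjustment set.

{Industry}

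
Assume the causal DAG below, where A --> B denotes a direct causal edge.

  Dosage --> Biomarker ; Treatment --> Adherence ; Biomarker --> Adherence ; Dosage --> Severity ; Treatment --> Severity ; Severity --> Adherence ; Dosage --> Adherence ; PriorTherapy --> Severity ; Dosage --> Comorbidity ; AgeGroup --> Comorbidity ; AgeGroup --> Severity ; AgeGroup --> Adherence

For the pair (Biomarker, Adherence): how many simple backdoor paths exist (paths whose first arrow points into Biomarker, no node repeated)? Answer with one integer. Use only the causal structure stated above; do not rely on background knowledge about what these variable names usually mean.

7

A backdoor path from Biomarker to Adherence is any simple undirected path whose first edge points into Biomarker (i.e. leaves Biomarker via a parent).
Parents of Biomarker: {Dosage}.
Enumerating:
  P1: Biomarker <- Dosage -> Comorbidity <- AgeGroup -> Severity <- Treatment -> Adherence
  P2: Biomarker <- Dosage -> Comorbidity <- AgeGroup -> Severity -> Adherence
  P3: Biomarker <- Dosage -> Comorbidity <- AgeGroup -> Adherence
  P4: Biomarker <- Dosage -> Severity <- Treatment -> Adherence
  P5: Biomarker <- Dosage -> Severity <- AgeGroup -> Adherence
  P6: Biomarker <- Dosage -> Severity -> Adherence
  P7: Biomarker <- Dosage -> Adherence
That exhausts the simple backdoor paths. Count: 7.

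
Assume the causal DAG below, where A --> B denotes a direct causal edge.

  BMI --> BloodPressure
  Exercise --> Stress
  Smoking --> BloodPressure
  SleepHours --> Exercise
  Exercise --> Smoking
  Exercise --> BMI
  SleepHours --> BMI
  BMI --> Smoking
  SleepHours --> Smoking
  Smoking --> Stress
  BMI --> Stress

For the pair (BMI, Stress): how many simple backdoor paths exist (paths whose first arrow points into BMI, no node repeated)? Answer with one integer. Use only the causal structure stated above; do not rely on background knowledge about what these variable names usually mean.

7

A backdoor path from BMI to Stress is any simple undirected path whose first edge points into BMI (i.e. leaves BMI via a parent).
Parents of BMI: {Exercise, SleepHours}.
Enumerating:
  P1: BMI <- SleepHours -> Exercise -> Smoking -> Stress
  P2: BMI <- SleepHours -> Exercise -> Stress
  P3: BMI <- SleepHours -> Smoking <- Exercise -> Stress
  P4: BMI <- SleepHours -> Smoking -> Stress
  P5: BMI <- Exercise <- SleepHours -> Smoking -> Stress
  P6: BMI <- Exercise -> Smoking -> Stress
  P7: BMI <- Exercise -> Stress
That exhausts the simple backdoor paths. Count: 7.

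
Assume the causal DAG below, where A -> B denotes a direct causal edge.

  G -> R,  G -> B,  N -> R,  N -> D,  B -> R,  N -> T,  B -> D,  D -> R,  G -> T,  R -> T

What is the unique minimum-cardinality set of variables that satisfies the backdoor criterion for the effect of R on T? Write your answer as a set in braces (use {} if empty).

{G, N}

Variables eligible for adjustment (non-descendants of R, excluding R and T): {B, D, G, N}.
Backdoor paths from R to T:
  P1: R <- G -> B -> D <- N -> T
  P2: R <- G -> T
  P3: R <- N -> D <- B <- G -> T
  P4: R <- N -> T
  P5: R <- B <- G -> T
  P6: R <- B -> D <- N -> T
  P7: R <- D <- N -> T
  P8: R <- D <- B <- G -> T
The empty set is not sufficient: P2 (R <- G -> T) has no collider blocking it and no conditioned non-collider, so it is open.
Try {G, N}:
  P1: blocked at fork node G ∈ conditioning set.
  P2: blocked at fork node G ∈ conditioning set.
  P3: blocked at fork node N ∈ conditioning set.
  P4: blocked at fork node N ∈ conditioning set.
  P5: blocked at fork node G ∈ conditioning set.
  P6: blocked at collider D (neither it nor any descendant is in the conditioning set).
  P7: blocked at fork node N ∈ conditioning set.
  P8: blocked at fork node G ∈ conditioning set.
{G, N} contains no descendant of R and blocks every backdoor path.
Every element of {G, N} is needed (dropping G leaves P2 open; dropping N leaves P4 open), so no proper subset is valid.
Among all size-2 subsets of the eligible variables, only {G, N} blocks every backdoor path, so it is the unique smallest valid adjustment set.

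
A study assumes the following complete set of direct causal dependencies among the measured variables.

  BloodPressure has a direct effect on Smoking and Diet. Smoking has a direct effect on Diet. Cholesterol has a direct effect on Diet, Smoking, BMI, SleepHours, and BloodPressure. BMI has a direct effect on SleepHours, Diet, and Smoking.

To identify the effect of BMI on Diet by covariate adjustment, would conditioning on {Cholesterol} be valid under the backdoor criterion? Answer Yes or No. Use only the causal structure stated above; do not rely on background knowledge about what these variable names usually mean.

Yes

Backdoor paths from BMI to Diet (paths whose first edge points into BMI):
  P1: BMI <- Cholesterol -> BloodPressure -> Smoking -> Diet
  P2: BMI <- Cholesterol -> BloodPressure -> Diet
  P3: BMI <- Cholesterol -> Smoking <- BloodPressure -> Diet
  P4: BMI <- Cholesterol -> Smoking -> Diet
  P5: BMI <- Cholesterol -> Diet
Condition 1 (no descendant of BMI in the set): holds — descendants of BMI are {Diet, SleepHours, Smoking}; none are in {Cholesterol}.
Condition 2 (every backdoor path blocked by {Cholesterol}):
  P1: blocked at fork node Cholesterol ∈ conditioning set.
  P2: blocked at fork node Cholesterol ∈ conditioning set.
  P3: blocked at fork node Cholesterol ∈ conditioning set.
  P4: blocked at fork node Cholesterol ∈ conditioning set.
  P5: blocked at fork node Cholesterol ∈ conditioning set.
{Cholesterol} satisfies the backdoor criterion.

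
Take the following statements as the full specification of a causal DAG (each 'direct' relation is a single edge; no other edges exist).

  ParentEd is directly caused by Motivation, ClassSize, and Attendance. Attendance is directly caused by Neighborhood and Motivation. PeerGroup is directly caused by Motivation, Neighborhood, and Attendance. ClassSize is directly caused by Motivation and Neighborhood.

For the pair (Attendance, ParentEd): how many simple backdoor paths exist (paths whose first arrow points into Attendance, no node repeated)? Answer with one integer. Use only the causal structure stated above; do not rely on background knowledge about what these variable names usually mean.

A backdoor path from Attendance to ParentEd is any simple undirected path whose first edge points into Attendance (i.e. leaves Attendance via a parent).
Parents of Attendance: {Motivation, Neighborhood}.
Enumerating:
  P1: Attendance <- Neighborhood -> PeerGroup <- Motivation -> ClassSize -> ParentEd
  P2: Attendance <- Neighborhood -> PeerGroup <- Motivation -> ParentEd
  P3: Attendance <- Neighborhood -> ClassSize <- Motivation -> ParentEd
  P4: Attendance <- Neighborhood -> ClassSize -> ParentEd
  P5: Attendance <- Motivation -> PeerGroup <- Neighborhood -> ClassSize -> ParentEd
  P6: Attendance <- Motivation -> ClassSize -> ParentEd
  P7: Attendance <- Motivation -> ParentEd
That exhausts the simple backdoor paths. Count: 7.

7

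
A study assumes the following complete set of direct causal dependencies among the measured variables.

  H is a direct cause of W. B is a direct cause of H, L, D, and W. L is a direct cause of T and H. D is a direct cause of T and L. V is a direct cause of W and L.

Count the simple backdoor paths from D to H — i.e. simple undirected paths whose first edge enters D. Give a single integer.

5

A backdoor path from D to H is any simple undirected path whose first edge points into D (i.e. leaves D via a parent).
Parents of D: {B}.
Enumerating:
  P1: D <- B -> L <- V -> W <- H
  P2: D <- B -> L -> H
  P3: D <- B -> H
  P4: D <- B -> W <- V -> L -> H
  P5: D <- B -> W <- H
That exhausts the simple backdoor paths. Count: 5.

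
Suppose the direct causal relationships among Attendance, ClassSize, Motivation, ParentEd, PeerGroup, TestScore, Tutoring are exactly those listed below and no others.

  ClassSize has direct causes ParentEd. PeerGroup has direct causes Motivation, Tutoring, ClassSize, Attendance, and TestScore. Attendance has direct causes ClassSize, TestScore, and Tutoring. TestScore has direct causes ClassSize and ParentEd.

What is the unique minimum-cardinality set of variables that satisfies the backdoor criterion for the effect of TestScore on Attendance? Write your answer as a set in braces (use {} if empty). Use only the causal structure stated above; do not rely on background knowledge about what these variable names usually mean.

{ClassSize}

Variables eligible for adjustment (non-descendants of TestScore, excluding TestScore and Attendance): {ClassSize, Motivation, ParentEd, Tutoring}.
Backdoor paths from TestScore to Attendance:
  P1: TestScore <- ParentEd -> ClassSize -> Attendance
  P2: TestScore <- ParentEd -> ClassSize -> PeerGroup <- Tutoring -> Attendance
  P3: TestScore <- ParentEd -> ClassSize -> PeerGroup <- Attendance
  P4: TestScore <- ClassSize -> Attendance
  P5: TestScore <- ClassSize -> PeerGroup <- Tutoring -> Attendance
  P6: TestScore <- ClassSize -> PeerGroup <- Attendance
The empty set is not sufficient: P1 (TestScore <- ParentEd -> ClassSize -> Attendance) has no collider blocking it and no conditioned non-collider, so it is open.
Try {ClassSize}:
  P1: blocked at chain node ClassSize ∈ conditioning set.
  P2: blocked at chain node ClassSize ∈ conditioning set.
  P3: blocked at chain node ClassSize ∈ conditioning set.
  P4: blocked at fork node ClassSize ∈ conditioning set.
  P5: blocked at fork node ClassSize ∈ conditioning set.
  P6: blocked at fork node ClassSize ∈ conditioning set.
{ClassSize} contains no descendant of TestScore and blocks every backdoor path.
No other singleton works — e.g. {ParentEd} leaves P4 open — so {ClassSize} is the unique smallest valid adjustment set.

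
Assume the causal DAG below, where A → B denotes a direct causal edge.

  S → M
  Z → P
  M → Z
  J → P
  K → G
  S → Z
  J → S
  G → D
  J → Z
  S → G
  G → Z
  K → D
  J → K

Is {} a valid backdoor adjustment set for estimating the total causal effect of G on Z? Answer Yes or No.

Backdoor paths from G to Z (paths whose first edge points into G):
  P1: G <- S <- J -> Z
  P2: G <- S <- J -> P <- Z
  P3: G <- S -> M -> Z
  P4: G <- S -> Z
  P5: G <- K <- J -> S -> M -> Z
  P6: G <- K <- J -> S -> Z
  P7: G <- K <- J -> Z
  P8: G <- K <- J -> P <- Z
Condition 1 (no descendant of G in the set): holds — descendants of G are {D, P, Z}; none are in {}.
Condition 2 (every backdoor path blocked by {}):
  P1: open — no interior node is in the conditioning set.
  P2: blocked at collider P (neither it nor any descendant is in the conditioning set).
  P3: open — no interior node is in the conditioning set.
  P4: open — no interior node is in the conditioning set.
  P5: open — no interior node is in the conditioning set.
  P6: open — no interior node is in the conditioning set.
  P7: open — no interior node is in the conditioning set.
  P8: blocked at collider P (neither it nor any descendant is in the conditioning set).
{} does not satisfy the backdoor criterion.

No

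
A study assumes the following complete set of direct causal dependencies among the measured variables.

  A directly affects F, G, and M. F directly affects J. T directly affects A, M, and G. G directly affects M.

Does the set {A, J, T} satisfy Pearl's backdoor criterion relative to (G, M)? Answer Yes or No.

Backdoor paths from G to M (paths whose first edge points into G):
  P1: G <- T -> A -> M
  P2: G <- T -> M
  P3: G <- A <- T -> M
  P4: G <- A -> M
Condition 1 (no descendant of G in the set): holds — descendants of G are {M}; none are in {A, J, T}.
Condition 2 (every backdoor path blocked by {A, J, T}):
  P1: blocked at fork node T ∈ conditioning set.
  P2: blocked at fork node T ∈ conditioning set.
  P3: blocked at chain node A ∈ conditioning set.
  P4: blocked at fork node A ∈ conditioning set.
{A, J, T} satisfies the backdoor criterion.

Yes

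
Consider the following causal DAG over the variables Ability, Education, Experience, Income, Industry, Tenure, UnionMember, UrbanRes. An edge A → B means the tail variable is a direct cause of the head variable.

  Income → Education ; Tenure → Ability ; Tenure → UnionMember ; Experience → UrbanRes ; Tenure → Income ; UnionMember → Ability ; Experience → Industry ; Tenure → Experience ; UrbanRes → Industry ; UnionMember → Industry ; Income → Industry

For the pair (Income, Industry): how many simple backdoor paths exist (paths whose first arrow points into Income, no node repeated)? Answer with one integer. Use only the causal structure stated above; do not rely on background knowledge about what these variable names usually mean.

A backdoor path from Income to Industry is any simple undirected path whose first edge points into Income (i.e. leaves Income via a parent).
Parents of Income: {Tenure}.
Enumerating:
  P1: Income <- Tenure -> UnionMember -> Industry
  P2: Income <- Tenure -> Experience -> UrbanRes -> Industry
  P3: Income <- Tenure -> Experience -> Industry
  P4: Income <- Tenure -> Ability <- UnionMember -> Industry
That exhausts the simple backdoor paths. Count: 4.

4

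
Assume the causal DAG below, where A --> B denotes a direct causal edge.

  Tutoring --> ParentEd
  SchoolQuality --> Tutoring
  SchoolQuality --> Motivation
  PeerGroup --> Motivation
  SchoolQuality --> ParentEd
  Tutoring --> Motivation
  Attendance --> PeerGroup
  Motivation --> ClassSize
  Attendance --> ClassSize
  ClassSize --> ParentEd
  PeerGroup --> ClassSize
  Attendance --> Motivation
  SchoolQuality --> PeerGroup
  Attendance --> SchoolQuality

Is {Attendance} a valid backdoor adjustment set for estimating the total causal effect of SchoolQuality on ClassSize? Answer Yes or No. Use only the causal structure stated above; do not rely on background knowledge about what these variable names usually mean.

Yes

Backdoor paths from SchoolQuality to ClassSize (paths whose first edge points into SchoolQuality):
  P1: SchoolQuality <- Attendance -> PeerGroup -> Motivation <- Tutoring -> ParentEd <- ClassSize
  P2: SchoolQuality <- Attendance -> PeerGroup -> Motivation -> ClassSize
  P3: SchoolQuality <- Attendance -> PeerGroup -> ClassSize
  P4: SchoolQuality <- Attendance -> Motivation <- PeerGroup -> ClassSize
  P5: SchoolQuality <- Attendance -> Motivation <- Tutoring -> ParentEd <- ClassSize
  P6: SchoolQuality <- Attendance -> Motivation -> ClassSize
  P7: SchoolQuality <- Attendance -> ClassSize
Condition 1 (no descendant of SchoolQuality in the set): holds — descendants of SchoolQuality are {ClassSize, Motivation, ParentEd, PeerGroup, Tutoring}; none are in {Attendance}.
Condition 2 (every backdoor path blocked by {Attendance}):
  P1: blocked at fork node Attendance ∈ conditioning set.
  P2: blocked at fork node Attendance ∈ conditioning set.
  P3: blocked at fork node Attendance ∈ conditioning set.
  P4: blocked at fork node Attendance ∈ conditioning set.
  P5: blocked at fork node Attendance ∈ conditioning set.
  P6: blocked at fork node Attendance ∈ conditioning set.
  P7: blocked at fork node Attendance ∈ conditioning set.
{Attendance} satisfies the backdoor criterion.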